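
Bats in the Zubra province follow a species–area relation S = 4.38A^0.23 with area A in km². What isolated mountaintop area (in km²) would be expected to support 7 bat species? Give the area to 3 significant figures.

7 = 4.38 × A^0.23  ⇒  A^0.23 = 7/4.38 = 1.598
ln A = ln(1.598) / 0.23 = 0.4689 / 0.23 = 2.0385
A = e^2.0385 ≈ 7.679 km²

7.68 km²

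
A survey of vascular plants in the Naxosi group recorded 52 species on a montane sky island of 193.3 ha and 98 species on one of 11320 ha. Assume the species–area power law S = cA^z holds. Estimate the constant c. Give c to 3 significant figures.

22.9

z = ln(S₂/S₁) / ln(A₂/A₁) = ln(98/52) / ln(11320/193.3) = 0.6337 / 4.0701 = 0.1557
c = S₁ / A₁^z = 52 / 193.3^0.1557 = 52 / 2.27 = 22.91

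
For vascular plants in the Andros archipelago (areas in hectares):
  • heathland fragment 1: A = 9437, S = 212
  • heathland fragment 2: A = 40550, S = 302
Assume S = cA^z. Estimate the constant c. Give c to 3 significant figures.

z = ln(S₂/S₁) / ln(A₂/A₁) = ln(302/212) / ln(40550/9437) = 0.3538 / 1.4579 = 0.2427
c = S₁ / A₁^z = 212 / 9437^0.2427 = 212 / 9.22 = 22.99

23.0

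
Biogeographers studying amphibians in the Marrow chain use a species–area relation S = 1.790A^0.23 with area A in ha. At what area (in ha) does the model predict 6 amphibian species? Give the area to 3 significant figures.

6 = 1.79 × A^0.23  ⇒  A^0.23 = 6/1.79 = 3.352
ln A = ln(3.352) / 0.23 = 1.2095 / 0.23 = 5.2589
A = e^5.2589 ≈ 192.3 ha

192 ha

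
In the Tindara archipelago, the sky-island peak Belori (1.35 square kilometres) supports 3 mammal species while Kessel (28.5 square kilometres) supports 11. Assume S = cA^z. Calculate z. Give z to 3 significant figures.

0.426

Taking logs: ln S = ln c + z ln A, so z = (ln S₂ − ln S₁)/(ln A₂ − ln A₁).
z = ln(11/3) / ln(28.5/1.35) = ln(3.667) / ln(21.11) = 1.2993 / 3.0498 = 0.4260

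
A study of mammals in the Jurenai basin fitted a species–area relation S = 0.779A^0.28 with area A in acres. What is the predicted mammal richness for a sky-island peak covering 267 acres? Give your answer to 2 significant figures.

S = 0.779 × 267^0.28
ln S = ln 0.779 + 0.28 × ln 267 = -0.2497 + 0.28 × 5.5872 = 1.3147
S = e^1.3147 ≈ 3.724

3.7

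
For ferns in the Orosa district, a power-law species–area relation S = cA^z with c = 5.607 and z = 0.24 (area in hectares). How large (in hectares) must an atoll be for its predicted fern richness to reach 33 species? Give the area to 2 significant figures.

1600 hectares

33 = 5.607 × A^0.24  ⇒  A^0.24 = 33/5.607 = 5.886
ln A = ln(5.886) / 0.24 = 1.7725 / 0.24 = 7.3854
A = e^7.3854 ≈ 1612 hectares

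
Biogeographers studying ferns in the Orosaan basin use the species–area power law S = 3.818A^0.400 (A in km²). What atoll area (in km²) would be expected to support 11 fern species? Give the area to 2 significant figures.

11 = 3.818 × A^0.4  ⇒  A^0.4 = 11/3.818 = 2.881
ln A = ln(2.881) / 0.4 = 1.0582 / 0.4 = 2.6454
A = e^2.6454 ≈ 14.09 km²

14 km²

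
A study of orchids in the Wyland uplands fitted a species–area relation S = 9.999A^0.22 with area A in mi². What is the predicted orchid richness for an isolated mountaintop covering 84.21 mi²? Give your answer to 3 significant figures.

26.5

S = 9.999 × 84.21^0.22 = 9.999 × 2.652 ≈ 26.52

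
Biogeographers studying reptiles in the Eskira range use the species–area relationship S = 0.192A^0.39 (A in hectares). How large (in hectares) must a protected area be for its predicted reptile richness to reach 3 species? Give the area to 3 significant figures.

3 = 0.192 × A^0.39  ⇒  A^0.39 = 3/0.192 = 15.62
ln A = ln(15.62) / 0.39 = 2.7489 / 0.39 = 7.0484
A = e^7.0484 ≈ 1151 hectares

1150 hectares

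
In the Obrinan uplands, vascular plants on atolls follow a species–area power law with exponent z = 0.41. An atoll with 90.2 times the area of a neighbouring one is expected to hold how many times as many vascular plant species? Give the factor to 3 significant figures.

6.33

S₂/S₁ = (A₂/A₁)^z = 90.2^0.41
ln(S₂/S₁) = 0.41 × ln 90.2 = 0.41 × 4.5020 = 1.8458
S₂/S₁ = e^1.8458 ≈ 6.333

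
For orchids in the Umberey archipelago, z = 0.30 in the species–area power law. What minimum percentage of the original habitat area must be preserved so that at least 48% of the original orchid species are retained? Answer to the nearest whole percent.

Need (A_new/A_old)^0.3 = 0.48, so A_new/A_old = 0.48^(1/0.3) = 0.48^3.333
ln(A_new/A_old) = ln 0.48 / 0.3 = -0.7340 / 0.3 = -2.4466
A_new/A_old = e^-2.4466 ≈ 0.08659

9%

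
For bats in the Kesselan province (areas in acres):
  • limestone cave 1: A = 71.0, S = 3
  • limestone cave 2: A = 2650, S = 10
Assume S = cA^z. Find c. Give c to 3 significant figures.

z = ln(S₂/S₁) / ln(A₂/A₁) = ln(10/3) / ln(2650/71) = 1.2040 / 3.6196 = 0.3326
c = S₁ / A₁^z = 3 / 71^0.3326 = 3 / 4.128 = 0.7267

0.727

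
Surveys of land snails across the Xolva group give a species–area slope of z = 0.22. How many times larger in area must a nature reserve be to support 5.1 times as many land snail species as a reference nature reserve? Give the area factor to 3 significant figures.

1650

(A₂/A₁)^0.22 = 5.1, so A₂/A₁ = 5.1^(1/0.22) = 5.1^4.545
ln(A₂/A₁) = ln 5.1 / 0.22 = 1.6292 / 0.22 = 7.4056
A₂/A₁ = e^7.4056 ≈ 1645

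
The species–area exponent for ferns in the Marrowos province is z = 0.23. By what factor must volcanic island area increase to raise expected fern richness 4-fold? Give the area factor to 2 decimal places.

(A₂/A₁)^0.23 = 4, so A₂/A₁ = 4^(1/0.23) = 4^4.348
ln(A₂/A₁) = ln 4 / 0.23 = 1.3863 / 0.23 = 6.0274
A₂/A₁ = e^6.0274 ≈ 414.6

414.62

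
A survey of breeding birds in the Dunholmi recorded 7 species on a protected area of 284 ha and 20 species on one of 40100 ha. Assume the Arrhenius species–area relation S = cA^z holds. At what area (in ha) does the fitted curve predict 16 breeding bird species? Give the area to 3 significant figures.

z = ln(20/7) / ln(40100/284) = 1.0498 / 4.9502 = 0.2121
c = 7 / 284^0.2121 = 7 / 3.314 = 2.113
A = (16/2.113)^(1/0.2121) ⇒ ln A = ln(7.574)/0.2121 = 9.5470
A = e^9.5470 ≈ 14002 ha

14000 ha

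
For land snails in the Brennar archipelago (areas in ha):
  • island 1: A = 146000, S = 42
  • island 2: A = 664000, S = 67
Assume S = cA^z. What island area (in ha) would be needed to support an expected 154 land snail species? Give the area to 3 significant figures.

z = ln(67/42) / ln(664000/146000) = 0.4670 / 1.5147 = 0.3083
c = 42 / 146000^0.3083 = 42 / 39.11 = 1.074
A = (154/1.074)^(1/0.3083) ⇒ ln A = ln(143.4)/0.3083 = 16.1053
A = e^16.1053 ≈ 9872565 ha

9870000 ha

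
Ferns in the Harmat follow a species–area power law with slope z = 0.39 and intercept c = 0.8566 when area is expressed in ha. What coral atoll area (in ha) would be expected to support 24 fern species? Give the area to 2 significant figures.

5100 ha

24 = 0.8566 × A^0.39  ⇒  A^0.39 = 24/0.8566 = 28.02
ln A = ln(28.02) / 0.39 = 3.3328 / 0.39 = 8.5457
A = e^8.5457 ≈ 5145 ha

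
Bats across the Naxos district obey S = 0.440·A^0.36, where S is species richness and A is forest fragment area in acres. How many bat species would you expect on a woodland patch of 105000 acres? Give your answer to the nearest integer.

28

S = 0.44 × 105000^0.36 = 0.44 × 64.21 ≈ 28.25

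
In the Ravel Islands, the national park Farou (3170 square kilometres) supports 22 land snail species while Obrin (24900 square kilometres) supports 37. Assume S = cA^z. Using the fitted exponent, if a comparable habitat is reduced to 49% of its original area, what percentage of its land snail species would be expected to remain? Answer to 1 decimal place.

83.5%

z = ln(37/22) / ln(24900/3170) = 0.5199 / 2.0611 = 0.2522
S_new/S_old = (A_new/A_old)^z = 0.49^0.2522 = exp(0.2522 × -0.7133) = 0.8353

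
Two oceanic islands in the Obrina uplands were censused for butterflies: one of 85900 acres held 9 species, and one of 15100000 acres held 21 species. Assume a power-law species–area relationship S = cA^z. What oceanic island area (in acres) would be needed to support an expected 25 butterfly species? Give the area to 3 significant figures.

43700000 acres

z = ln(21/9) / ln(15100000/85900) = 0.8473 / 5.1693 = 0.1639
c = 9 / 85900^0.1639 = 9 / 6.438 = 1.398
A = (25/1.398)^(1/0.1639) ⇒ ln A = ln(17.88)/0.1639 = 17.5939
A = e^17.5939 ≈ 43746193 acres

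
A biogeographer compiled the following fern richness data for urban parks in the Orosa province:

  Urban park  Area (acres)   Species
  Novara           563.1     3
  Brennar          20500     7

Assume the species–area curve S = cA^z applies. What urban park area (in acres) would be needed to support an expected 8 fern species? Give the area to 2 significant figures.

36000 acres

z = ln(7/3) / ln(20500/563.1) = 0.8473 / 3.5947 = 0.2357
c = 3 / 563.1^0.2357 = 3 / 4.45 = 0.6742
A = (8/0.6742)^(1/0.2357) ⇒ ln A = ln(11.87)/0.2357 = 10.4947
A = e^10.4947 ≈ 36123 acres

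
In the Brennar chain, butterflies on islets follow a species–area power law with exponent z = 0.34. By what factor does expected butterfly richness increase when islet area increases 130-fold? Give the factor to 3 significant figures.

S₂/S₁ = (A₂/A₁)^z = 130^0.34
ln(S₂/S₁) = 0.34 × ln 130 = 0.34 × 4.8675 = 1.6550
S₂/S₁ = e^1.6550 ≈ 5.233

5.23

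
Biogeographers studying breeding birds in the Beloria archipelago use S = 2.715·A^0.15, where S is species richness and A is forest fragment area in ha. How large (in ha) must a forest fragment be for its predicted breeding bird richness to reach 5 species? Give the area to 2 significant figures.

5 = 2.715 × A^0.15  ⇒  A^0.15 = 5/2.715 = 1.842
ln A = ln(1.842) / 0.15 = 0.6106 / 0.15 = 4.0710
A = e^4.0710 ≈ 58.61 ha

59 ha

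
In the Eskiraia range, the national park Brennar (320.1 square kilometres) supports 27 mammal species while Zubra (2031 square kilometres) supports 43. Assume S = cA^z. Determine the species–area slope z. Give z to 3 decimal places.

Taking logs: ln S = ln c + z ln A, so z = (ln S₂ − ln S₁)/(ln A₂ − ln A₁).
z = ln(43/27) / ln(2031/320.1) = ln(1.593) / ln(6.345) = 0.4654 / 1.8477 = 0.2519

0.252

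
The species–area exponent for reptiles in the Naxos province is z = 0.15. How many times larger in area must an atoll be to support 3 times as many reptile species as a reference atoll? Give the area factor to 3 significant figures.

(A₂/A₁)^0.15 = 3, so A₂/A₁ = 3^(1/0.15) = 3^6.667
ln(A₂/A₁) = ln 3 / 0.15 = 1.0986 / 0.15 = 7.3241
A₂/A₁ = e^7.3241 ≈ 1516

1520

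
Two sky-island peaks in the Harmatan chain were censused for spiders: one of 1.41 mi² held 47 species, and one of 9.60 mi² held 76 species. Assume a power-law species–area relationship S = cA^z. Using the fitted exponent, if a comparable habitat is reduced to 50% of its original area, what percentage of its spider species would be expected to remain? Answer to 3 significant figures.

z = ln(76/47) / ln(9.6/1.41) = 0.4806 / 1.9182 = 0.2505
S_new/S_old = (A_new/A_old)^z = 0.5^0.2505 = exp(0.2505 × -0.6931) = 0.8406

84.1%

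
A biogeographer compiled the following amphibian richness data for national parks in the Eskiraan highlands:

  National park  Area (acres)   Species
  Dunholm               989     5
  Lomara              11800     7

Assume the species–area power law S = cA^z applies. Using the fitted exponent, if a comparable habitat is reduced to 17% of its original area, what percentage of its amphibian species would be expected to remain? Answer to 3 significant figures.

z = ln(7/5) / ln(11800/989) = 0.3365 / 2.4792 = 0.1357
S_new/S_old = (A_new/A_old)^z = 0.17^0.1357 = exp(0.1357 × -1.7720) = 0.7862

78.6%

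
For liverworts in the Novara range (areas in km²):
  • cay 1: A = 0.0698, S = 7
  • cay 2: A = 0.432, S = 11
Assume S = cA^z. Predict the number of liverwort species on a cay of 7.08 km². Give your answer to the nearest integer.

22

z = ln(11/7) / ln(0.432/0.0698) = 0.4520 / 1.8228 = 0.2480
c = 7 / 0.0698^0.2480 = 7 / 0.5168 = 13.55
S₃ = 13.55 × 7.08^0.2480 = 13.55 × 1.625 ≈ 22.01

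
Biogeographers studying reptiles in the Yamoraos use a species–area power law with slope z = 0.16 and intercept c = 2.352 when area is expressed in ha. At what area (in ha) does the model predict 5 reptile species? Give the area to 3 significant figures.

5 = 2.352 × A^0.16  ⇒  A^0.16 = 5/2.352 = 2.126
ln A = ln(2.126) / 0.16 = 0.7542 / 0.16 = 4.7136
A = e^4.7136 ≈ 111.4 ha

111 ha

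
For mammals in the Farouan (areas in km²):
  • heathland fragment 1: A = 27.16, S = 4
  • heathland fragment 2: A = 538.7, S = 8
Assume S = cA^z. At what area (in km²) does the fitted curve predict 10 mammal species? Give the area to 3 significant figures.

z = ln(8/4) / ln(538.7/27.16) = 0.6931 / 2.9874 = 0.2320
c = 4 / 27.16^0.2320 = 4 / 2.151 = 1.859
A = (10/1.859)^(1/0.2320) ⇒ ln A = ln(5.378)/0.2320 = 7.2509
A = e^7.2509 ≈ 1409 km²

1410 km²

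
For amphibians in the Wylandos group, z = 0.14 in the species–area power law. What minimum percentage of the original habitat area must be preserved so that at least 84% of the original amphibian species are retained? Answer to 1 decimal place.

Need (A_new/A_old)^0.14 = 0.84, so A_new/A_old = 0.84^(1/0.14) = 0.84^7.143
ln(A_new/A_old) = ln 0.84 / 0.14 = -0.1744 / 0.14 = -1.2454
A_new/A_old = e^-1.2454 ≈ 0.2878

28.8%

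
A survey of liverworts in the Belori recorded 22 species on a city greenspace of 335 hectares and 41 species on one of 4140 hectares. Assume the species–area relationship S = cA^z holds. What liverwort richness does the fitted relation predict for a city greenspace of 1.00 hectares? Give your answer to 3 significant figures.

5.21

z = ln(41/22) / ln(4140/335) = 0.6225 / 2.5143 = 0.2476
c = 22 / 335^0.2476 = 22 / 4.219 = 5.215
S₃ = 5.215 × 1^0.2476 = 5.215 × 1 ≈ 5.215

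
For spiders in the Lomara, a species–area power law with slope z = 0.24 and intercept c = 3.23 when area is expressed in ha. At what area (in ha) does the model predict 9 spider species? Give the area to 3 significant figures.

71.5 ha

9 = 3.23 × A^0.24  ⇒  A^0.24 = 9/3.23 = 2.786
ln A = ln(2.786) / 0.24 = 1.0247 / 0.24 = 4.2698
A = e^4.2698 ≈ 71.5 ha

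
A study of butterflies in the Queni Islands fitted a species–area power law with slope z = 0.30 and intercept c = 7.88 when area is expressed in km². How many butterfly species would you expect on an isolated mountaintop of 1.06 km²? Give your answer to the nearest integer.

S = 7.88 × 1.06^0.3 = 7.88 × 1.018 ≈ 8.019

8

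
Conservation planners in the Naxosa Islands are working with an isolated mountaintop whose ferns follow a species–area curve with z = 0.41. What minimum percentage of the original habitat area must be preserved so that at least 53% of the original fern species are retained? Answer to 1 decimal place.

21.3%

Need (A_new/A_old)^0.41 = 0.53, so A_new/A_old = 0.53^(1/0.41) = 0.53^2.439
ln(A_new/A_old) = ln 0.53 / 0.41 = -0.6349 / 0.41 = -1.5485
A_new/A_old = e^-1.5485 ≈ 0.2126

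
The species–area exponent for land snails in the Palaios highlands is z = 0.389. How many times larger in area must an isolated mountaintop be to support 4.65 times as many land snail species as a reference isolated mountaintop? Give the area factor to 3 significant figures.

(A₂/A₁)^0.389 = 4.65, so A₂/A₁ = 4.65^(1/0.389) = 4.65^2.571
ln(A₂/A₁) = ln 4.65 / 0.389 = 1.5369 / 0.389 = 3.9508
A₂/A₁ = e^3.9508 ≈ 51.98

52.0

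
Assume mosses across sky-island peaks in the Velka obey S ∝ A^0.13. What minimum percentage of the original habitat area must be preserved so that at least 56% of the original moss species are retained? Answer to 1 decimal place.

Need (A_new/A_old)^0.13 = 0.56, so A_new/A_old = 0.56^(1/0.13) = 0.56^7.692
ln(A_new/A_old) = ln 0.56 / 0.13 = -0.5798 / 0.13 = -4.4601
A_new/A_old = e^-4.4601 ≈ 0.01156

1.2%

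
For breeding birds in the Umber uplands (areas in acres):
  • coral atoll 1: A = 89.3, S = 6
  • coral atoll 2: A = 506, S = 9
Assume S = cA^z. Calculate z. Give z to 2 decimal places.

0.23

Taking logs: ln S = ln c + z ln A, so z = (ln S₂ − ln S₁)/(ln A₂ − ln A₁).
z = ln(9/6) / ln(506/89.3) = ln(1.5) / ln(5.666) = 0.4055 / 1.7345 = 0.2338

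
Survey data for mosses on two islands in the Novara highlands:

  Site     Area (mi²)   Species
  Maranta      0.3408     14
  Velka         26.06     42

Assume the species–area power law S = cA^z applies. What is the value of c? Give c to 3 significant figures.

18.4

z = ln(S₂/S₁) / ln(A₂/A₁) = ln(42/14) / ln(26.06/0.3408) = 1.0986 / 4.3369 = 0.2533
c = S₁ / A₁^z = 14 / 0.3408^0.2533 = 14 / 0.7613 = 18.39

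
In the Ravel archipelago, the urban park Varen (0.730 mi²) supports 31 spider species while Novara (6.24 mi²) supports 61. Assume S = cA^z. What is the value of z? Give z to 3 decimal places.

Taking logs: ln S = ln c + z ln A, so z = (ln S₂ − ln S₁)/(ln A₂ − ln A₁).
z = ln(61/31) / ln(6.24/0.73) = ln(1.968) / ln(8.548) = 0.6769 / 2.1457 = 0.3155

0.315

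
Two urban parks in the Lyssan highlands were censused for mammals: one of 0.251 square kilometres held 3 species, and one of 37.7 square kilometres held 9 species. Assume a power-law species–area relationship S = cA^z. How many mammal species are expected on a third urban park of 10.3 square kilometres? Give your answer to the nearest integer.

7

z = ln(9/3) / ln(37.7/0.251) = 1.0986 / 5.0120 = 0.2192
c = 3 / 0.251^0.2192 = 3 / 0.7386 = 4.062
S₃ = 4.062 × 10.3^0.2192 = 4.062 × 1.667 ≈ 6.772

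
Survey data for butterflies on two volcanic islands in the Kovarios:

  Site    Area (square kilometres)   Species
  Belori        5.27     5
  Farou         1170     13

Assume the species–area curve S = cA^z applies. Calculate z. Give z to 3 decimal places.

0.177

Taking logs: ln S = ln c + z ln A, so z = (ln S₂ − ln S₁)/(ln A₂ − ln A₁).
z = ln(13/5) / ln(1170/5.27) = ln(2.6) / ln(222) = 0.9555 / 5.4027 = 0.1769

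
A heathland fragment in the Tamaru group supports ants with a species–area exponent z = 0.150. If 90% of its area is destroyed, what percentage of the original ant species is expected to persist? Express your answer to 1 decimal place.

S_new/S_old = (A_new/A_old)^z = 0.1^0.15
= exp(0.15 × ln 0.1) = exp(0.15 × -2.3026) = exp(-0.3454) ≈ 0.7079

70.8%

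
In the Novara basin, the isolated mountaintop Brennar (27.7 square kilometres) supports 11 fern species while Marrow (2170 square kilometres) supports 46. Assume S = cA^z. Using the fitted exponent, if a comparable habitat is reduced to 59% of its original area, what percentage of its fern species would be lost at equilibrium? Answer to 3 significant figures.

z = ln(46/11) / ln(2170/27.7) = 1.4307 / 4.3611 = 0.3281
S_new/S_old = (A_new/A_old)^z = 0.59^0.3281 = exp(0.3281 × -0.5276) = 0.8411
Fraction lost = 1 − 0.8411 = 0.1589

15.9%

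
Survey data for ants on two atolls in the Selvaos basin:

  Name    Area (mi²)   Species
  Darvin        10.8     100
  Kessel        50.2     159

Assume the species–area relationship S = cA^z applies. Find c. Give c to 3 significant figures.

z = ln(S₂/S₁) / ln(A₂/A₁) = ln(159/100) / ln(50.2/10.8) = 0.4637 / 1.5365 = 0.3018
c = S₁ / A₁^z = 100 / 10.8^0.3018 = 100 / 2.051 = 48.76

48.8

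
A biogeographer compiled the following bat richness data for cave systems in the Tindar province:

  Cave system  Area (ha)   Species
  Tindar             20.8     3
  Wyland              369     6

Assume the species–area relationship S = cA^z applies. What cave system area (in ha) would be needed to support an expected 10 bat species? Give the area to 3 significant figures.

3070 ha

z = ln(6/3) / ln(369/20.8) = 0.6931 / 2.8758 = 0.2410
c = 3 / 20.8^0.2410 = 3 / 2.078 = 1.444
A = (10/1.444)^(1/0.2410) ⇒ ln A = ln(6.927)/0.2410 = 8.0302
A = e^8.0302 ≈ 3072 ha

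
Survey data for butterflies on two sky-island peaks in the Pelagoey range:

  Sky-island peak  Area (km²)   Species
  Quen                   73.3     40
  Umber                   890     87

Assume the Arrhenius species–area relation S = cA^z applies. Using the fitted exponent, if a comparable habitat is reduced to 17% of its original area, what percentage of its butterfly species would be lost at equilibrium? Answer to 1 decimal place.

z = ln(87/40) / ln(890/73.3) = 0.7770 / 2.4967 = 0.3112
S_new/S_old = (A_new/A_old)^z = 0.17^0.3112 = exp(0.3112 × -1.7720) = 0.5761
Fraction lost = 1 − 0.5761 = 0.4239

42.4%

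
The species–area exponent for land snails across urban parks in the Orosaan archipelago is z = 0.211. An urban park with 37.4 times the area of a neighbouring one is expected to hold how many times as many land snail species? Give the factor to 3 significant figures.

S₂/S₁ = (A₂/A₁)^z = 37.4^0.211
ln(S₂/S₁) = 0.211 × ln 37.4 = 0.211 × 3.6217 = 0.7642
S₂/S₁ = e^0.7642 ≈ 2.147

2.15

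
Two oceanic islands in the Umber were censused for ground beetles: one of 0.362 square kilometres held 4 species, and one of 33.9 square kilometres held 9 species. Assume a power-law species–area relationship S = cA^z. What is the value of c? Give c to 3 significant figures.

4.80

z = ln(S₂/S₁) / ln(A₂/A₁) = ln(9/4) / ln(33.9/0.362) = 0.8109 / 4.5395 = 0.1786
c = S₁ / A₁^z = 4 / 0.362^0.1786 = 4 / 0.834 = 4.796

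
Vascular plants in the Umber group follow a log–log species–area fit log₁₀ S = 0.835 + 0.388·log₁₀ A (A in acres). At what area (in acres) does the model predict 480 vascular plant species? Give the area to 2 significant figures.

57000 acres

480 = 6.839 × A^0.388  ⇒  A^0.388 = 480/6.839 = 70.18
ln A = ln(70.18) / 0.388 = 4.2511 / 0.388 = 10.9565
A = e^10.9565 ≈ 57326 acres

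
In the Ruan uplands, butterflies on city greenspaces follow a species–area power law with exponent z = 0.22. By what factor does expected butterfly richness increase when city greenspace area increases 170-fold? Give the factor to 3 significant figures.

3.10

S₂/S₁ = (A₂/A₁)^z = 170^0.22
ln(S₂/S₁) = 0.22 × ln 170 = 0.22 × 5.1358 = 1.1299
S₂/S₁ = e^1.1299 ≈ 3.095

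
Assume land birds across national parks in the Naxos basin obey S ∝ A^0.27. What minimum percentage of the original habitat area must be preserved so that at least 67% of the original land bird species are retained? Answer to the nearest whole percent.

Need (A_new/A_old)^0.27 = 0.67, so A_new/A_old = 0.67^(1/0.27) = 0.67^3.704
ln(A_new/A_old) = ln 0.67 / 0.27 = -0.4005 / 0.27 = -1.4833
A_new/A_old = e^-1.4833 ≈ 0.2269

23%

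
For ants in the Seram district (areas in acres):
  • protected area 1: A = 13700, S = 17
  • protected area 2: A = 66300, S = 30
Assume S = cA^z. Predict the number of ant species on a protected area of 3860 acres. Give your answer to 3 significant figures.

z = ln(30/17) / ln(66300/13700) = 0.5680 / 1.5768 = 0.3602
c = 17 / 13700^0.3602 = 17 / 30.91 = 0.55
S₃ = 0.55 × 3860^0.3602 = 0.55 × 19.59 ≈ 10.77

10.8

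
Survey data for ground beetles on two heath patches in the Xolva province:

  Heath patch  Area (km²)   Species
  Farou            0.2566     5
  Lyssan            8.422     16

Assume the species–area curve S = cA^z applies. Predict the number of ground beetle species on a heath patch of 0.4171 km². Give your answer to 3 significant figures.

5.88

z = ln(16/5) / ln(8.422/0.2566) = 1.1632 / 3.4911 = 0.3332
c = 5 / 0.2566^0.3332 = 5 / 0.6356 = 7.867
S₃ = 7.867 × 0.4171^0.3332 = 7.867 × 0.7473 ≈ 5.878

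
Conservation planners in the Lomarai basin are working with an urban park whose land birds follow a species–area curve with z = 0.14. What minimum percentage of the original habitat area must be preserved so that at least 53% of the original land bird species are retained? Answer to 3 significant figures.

Need (A_new/A_old)^0.14 = 0.53, so A_new/A_old = 0.53^(1/0.14) = 0.53^7.143
ln(A_new/A_old) = ln 0.53 / 0.14 = -0.6349 / 0.14 = -4.5348
A_new/A_old = e^-4.5348 ≈ 0.01073

1.07%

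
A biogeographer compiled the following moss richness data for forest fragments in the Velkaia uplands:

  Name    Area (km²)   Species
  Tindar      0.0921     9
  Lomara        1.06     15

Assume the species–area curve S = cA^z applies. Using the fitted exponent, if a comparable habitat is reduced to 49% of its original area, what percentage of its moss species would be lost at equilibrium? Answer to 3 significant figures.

13.9%

z = ln(15/9) / ln(1.06/0.0921) = 0.5108 / 2.4431 = 0.2091
S_new/S_old = (A_new/A_old)^z = 0.49^0.2091 = exp(0.2091 × -0.7133) = 0.8614
Fraction lost = 1 − 0.8614 = 0.1386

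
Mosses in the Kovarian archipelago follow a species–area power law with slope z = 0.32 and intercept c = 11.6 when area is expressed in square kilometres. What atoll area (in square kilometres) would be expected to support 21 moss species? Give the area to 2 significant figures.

21 = 11.6 × A^0.32  ⇒  A^0.32 = 21/11.6 = 1.81
ln A = ln(1.81) / 0.32 = 0.5935 / 0.32 = 1.8547
A = e^1.8547 ≈ 6.39 square kilometres

6.4 square kilometres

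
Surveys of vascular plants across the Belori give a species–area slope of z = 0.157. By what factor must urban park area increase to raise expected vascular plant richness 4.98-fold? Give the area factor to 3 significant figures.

(A₂/A₁)^0.157 = 4.98, so A₂/A₁ = 4.98^(1/0.157) = 4.98^6.369
ln(A₂/A₁) = ln 4.98 / 0.157 = 1.6054 / 0.157 = 10.2257
A₂/A₁ = e^10.2257 ≈ 27603

27600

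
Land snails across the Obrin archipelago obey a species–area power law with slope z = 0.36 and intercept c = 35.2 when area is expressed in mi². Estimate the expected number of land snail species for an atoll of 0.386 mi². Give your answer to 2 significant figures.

25

S = 35.2 × 0.386^0.36
ln S = ln 35.2 + 0.36 × ln 0.386 = 3.5610 + 0.36 × -0.9519 = 3.2184
S = e^3.2184 ≈ 24.99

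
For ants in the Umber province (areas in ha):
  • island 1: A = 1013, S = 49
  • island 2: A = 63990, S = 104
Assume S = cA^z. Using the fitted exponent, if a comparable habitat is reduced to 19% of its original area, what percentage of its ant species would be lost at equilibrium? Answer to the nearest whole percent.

z = ln(104/49) / ln(63990/1013) = 0.7526 / 4.1458 = 0.1815
S_new/S_old = (A_new/A_old)^z = 0.19^0.1815 = exp(0.1815 × -1.6607) = 0.7397
Fraction lost = 1 − 0.7397 = 0.2603

26%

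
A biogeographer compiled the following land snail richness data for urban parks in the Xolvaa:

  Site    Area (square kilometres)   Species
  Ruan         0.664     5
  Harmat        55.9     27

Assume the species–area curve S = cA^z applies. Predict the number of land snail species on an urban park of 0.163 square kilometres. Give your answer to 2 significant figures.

z = ln(27/5) / ln(55.9/0.664) = 1.6864 / 4.4330 = 0.3804
c = 5 / 0.664^0.3804 = 5 / 0.8558 = 5.843
S₃ = 5.843 × 0.163^0.3804 = 5.843 × 0.5015 ≈ 2.93

2.9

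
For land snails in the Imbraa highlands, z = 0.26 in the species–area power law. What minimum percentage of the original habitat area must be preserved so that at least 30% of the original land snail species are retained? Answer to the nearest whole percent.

Need (A_new/A_old)^0.26 = 0.3, so A_new/A_old = 0.3^(1/0.26) = 0.3^3.846
ln(A_new/A_old) = ln 0.3 / 0.26 = -1.2040 / 0.26 = -4.6307
A_new/A_old = e^-4.6307 ≈ 0.009748

1%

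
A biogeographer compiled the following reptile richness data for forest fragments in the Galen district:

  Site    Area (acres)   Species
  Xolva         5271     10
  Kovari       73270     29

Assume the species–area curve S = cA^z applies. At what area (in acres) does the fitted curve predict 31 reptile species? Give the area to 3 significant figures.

86400 acres

z = ln(29/10) / ln(73270/5271) = 1.0647 / 2.6319 = 0.4045
c = 10 / 5271^0.4045 = 10 / 32.04 = 0.3121
A = (31/0.3121)^(1/0.4045) ⇒ ln A = ln(99.31)/0.4045 = 11.3668
A = e^11.3668 ≈ 86402 acres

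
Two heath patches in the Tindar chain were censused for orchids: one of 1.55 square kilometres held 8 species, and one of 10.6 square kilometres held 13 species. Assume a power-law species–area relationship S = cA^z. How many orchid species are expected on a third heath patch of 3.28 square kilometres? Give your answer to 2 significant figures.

9.7

z = ln(13/8) / ln(10.6/1.55) = 0.4855 / 1.9226 = 0.2525
c = 8 / 1.55^0.2525 = 8 / 1.117 = 7.162
S₃ = 7.162 × 3.28^0.2525 = 7.162 × 1.35 ≈ 9.667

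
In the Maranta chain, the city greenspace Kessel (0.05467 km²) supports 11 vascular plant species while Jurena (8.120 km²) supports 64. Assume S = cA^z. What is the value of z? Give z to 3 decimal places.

0.352

Taking logs: ln S = ln c + z ln A, so z = (ln S₂ − ln S₁)/(ln A₂ − ln A₁).
z = ln(64/11) / ln(8.12/0.05467) = ln(5.818) / ln(148.5) = 1.7610 / 5.0008 = 0.3521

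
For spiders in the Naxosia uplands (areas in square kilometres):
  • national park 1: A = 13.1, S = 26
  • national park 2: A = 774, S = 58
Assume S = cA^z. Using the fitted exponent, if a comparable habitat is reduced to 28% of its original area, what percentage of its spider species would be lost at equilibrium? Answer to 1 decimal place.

z = ln(58/26) / ln(774/13.1) = 0.8023 / 4.0790 = 0.1967
S_new/S_old = (A_new/A_old)^z = 0.28^0.1967 = exp(0.1967 × -1.2730) = 0.7785
Fraction lost = 1 − 0.7785 = 0.2215

22.2%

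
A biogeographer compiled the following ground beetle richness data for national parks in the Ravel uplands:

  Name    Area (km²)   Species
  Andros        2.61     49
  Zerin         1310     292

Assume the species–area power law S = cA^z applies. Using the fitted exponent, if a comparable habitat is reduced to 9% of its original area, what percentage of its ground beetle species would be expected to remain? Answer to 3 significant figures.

50.1%

z = ln(292/49) / ln(1310/2.61) = 1.7849 / 6.2184 = 0.2870
S_new/S_old = (A_new/A_old)^z = 0.09^0.2870 = exp(0.2870 × -2.4079) = 0.501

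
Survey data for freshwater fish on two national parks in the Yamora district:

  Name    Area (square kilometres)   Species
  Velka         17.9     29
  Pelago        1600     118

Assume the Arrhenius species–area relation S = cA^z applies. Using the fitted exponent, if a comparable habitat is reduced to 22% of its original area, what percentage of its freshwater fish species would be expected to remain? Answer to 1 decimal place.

62.3%

z = ln(118/29) / ln(1600/17.9) = 1.4034 / 4.4930 = 0.3124
S_new/S_old = (A_new/A_old)^z = 0.22^0.3124 = exp(0.3124 × -1.5141) = 0.6232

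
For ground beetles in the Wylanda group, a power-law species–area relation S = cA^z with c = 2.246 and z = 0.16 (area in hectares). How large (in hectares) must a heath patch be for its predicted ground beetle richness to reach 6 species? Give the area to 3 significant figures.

465 hectares

6 = 2.246 × A^0.16  ⇒  A^0.16 = 6/2.246 = 2.671
ln A = ln(2.671) / 0.16 = 0.9826 / 0.16 = 6.1413
A = e^6.1413 ≈ 464.7 hectares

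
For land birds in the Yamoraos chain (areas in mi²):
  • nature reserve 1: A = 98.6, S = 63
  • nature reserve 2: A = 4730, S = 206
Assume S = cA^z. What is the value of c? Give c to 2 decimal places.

15.45

z = ln(S₂/S₁) / ln(A₂/A₁) = ln(206/63) / ln(4730/98.6) = 1.1847 / 3.8706 = 0.3061
c = S₁ / A₁^z = 63 / 98.6^0.3061 = 63 / 4.077 = 15.45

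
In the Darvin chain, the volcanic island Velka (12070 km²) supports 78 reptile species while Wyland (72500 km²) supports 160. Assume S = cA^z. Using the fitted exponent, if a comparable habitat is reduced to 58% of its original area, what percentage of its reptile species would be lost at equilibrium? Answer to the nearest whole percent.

z = ln(160/78) / ln(72500/12070) = 0.7185 / 1.7929 = 0.4007
S_new/S_old = (A_new/A_old)^z = 0.58^0.4007 = exp(0.4007 × -0.5447) = 0.8039
Fraction lost = 1 − 0.8039 = 0.1961

20%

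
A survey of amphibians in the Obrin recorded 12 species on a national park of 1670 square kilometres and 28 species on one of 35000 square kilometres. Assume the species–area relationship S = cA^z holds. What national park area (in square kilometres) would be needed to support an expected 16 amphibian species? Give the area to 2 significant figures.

z = ln(28/12) / ln(35000/1670) = 0.8473 / 3.0425 = 0.2785
c = 12 / 1670^0.2785 = 12 / 7.897 = 1.52
A = (16/1.52)^(1/0.2785) ⇒ ln A = ln(10.53)/0.2785 = 8.4536
A = e^8.4536 ≈ 4692 square kilometres

4700 square kilometres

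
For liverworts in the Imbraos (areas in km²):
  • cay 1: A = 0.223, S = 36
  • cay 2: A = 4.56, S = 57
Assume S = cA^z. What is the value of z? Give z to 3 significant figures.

0.152

Taking logs: ln S = ln c + z ln A, so z = (ln S₂ − ln S₁)/(ln A₂ − ln A₁).
z = ln(57/36) / ln(4.56/0.223) = ln(1.583) / ln(20.45) = 0.4595 / 3.0179 = 0.1523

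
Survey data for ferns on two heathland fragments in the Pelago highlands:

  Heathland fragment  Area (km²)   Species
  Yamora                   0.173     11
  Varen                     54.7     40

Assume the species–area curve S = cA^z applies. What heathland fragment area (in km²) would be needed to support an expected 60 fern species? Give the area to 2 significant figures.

330 km²

z = ln(40/11) / ln(54.7/0.173) = 1.2910 / 5.7563 = 0.2243
c = 11 / 0.173^0.2243 = 11 / 0.6747 = 16.3
A = (60/16.3)^(1/0.2243) ⇒ ln A = ln(3.68)/0.2243 = 5.8098
A = e^5.8098 ≈ 333.5 km²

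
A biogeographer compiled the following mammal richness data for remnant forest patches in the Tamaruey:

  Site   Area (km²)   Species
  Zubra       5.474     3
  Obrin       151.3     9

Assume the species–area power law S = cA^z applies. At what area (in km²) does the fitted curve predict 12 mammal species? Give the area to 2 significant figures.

360 km²

z = ln(9/3) / ln(151.3/5.474) = 1.0986 / 3.3193 = 0.3310
c = 3 / 5.474^0.3310 = 3 / 1.755 = 1.709
A = (12/1.709)^(1/0.3310) ⇒ ln A = ln(7.021)/0.3310 = 5.8884
A = e^5.8884 ≈ 360.8 km²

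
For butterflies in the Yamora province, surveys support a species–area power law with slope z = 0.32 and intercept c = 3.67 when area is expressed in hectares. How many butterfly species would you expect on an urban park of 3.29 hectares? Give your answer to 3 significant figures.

S = 3.67 × 3.29^0.32
ln S = ln 3.67 + 0.32 × ln 3.29 = 1.3002 + 0.32 × 1.1909 = 1.6813
S = e^1.6813 ≈ 5.372

5.37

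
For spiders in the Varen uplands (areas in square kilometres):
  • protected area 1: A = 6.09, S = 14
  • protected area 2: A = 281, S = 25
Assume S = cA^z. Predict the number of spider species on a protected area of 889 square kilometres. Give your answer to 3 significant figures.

z = ln(25/14) / ln(281/6.09) = 0.5798 / 3.8317 = 0.1513
c = 14 / 6.09^0.1513 = 14 / 1.314 = 10.65
S₃ = 10.65 × 889^0.1513 = 10.65 × 2.794 ≈ 29.76

29.8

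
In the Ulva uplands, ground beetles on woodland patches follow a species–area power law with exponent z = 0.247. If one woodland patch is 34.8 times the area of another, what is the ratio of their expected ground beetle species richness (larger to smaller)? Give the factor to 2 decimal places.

2.40

S₂/S₁ = (A₂/A₁)^z = 34.8^0.247
ln(S₂/S₁) = 0.247 × ln 34.8 = 0.247 × 3.5496 = 0.8768
S₂/S₁ = e^0.8768 ≈ 2.403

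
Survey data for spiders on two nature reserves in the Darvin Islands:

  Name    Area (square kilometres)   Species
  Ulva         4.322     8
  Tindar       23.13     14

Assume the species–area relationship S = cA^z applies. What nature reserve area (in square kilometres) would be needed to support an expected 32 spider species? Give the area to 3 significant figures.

z = ln(14/8) / ln(23.13/4.322) = 0.5596 / 1.6774 = 0.3336
c = 8 / 4.322^0.3336 = 8 / 1.63 = 4.909
A = (32/4.909)^(1/0.3336) ⇒ ln A = ln(6.518)/0.3336 = 5.6190
A = e^5.6190 ≈ 275.6 square kilometres

276 square kilometres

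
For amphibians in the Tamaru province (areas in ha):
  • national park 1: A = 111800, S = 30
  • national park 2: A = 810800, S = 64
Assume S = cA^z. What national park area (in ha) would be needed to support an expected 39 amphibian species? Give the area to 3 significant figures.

222000 ha

z = ln(64/30) / ln(810800/111800) = 0.7577 / 1.9813 = 0.3824
c = 30 / 111800^0.3824 = 30 / 85.23 = 0.352
A = (39/0.352)^(1/0.3824) ⇒ ln A = ln(110.8)/0.3824 = 12.3105
A = e^12.3105 ≈ 222023 ha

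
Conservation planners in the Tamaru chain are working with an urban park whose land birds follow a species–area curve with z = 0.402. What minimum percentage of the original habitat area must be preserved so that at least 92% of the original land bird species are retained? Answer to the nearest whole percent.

81%

Need (A_new/A_old)^0.402 = 0.92, so A_new/A_old = 0.92^(1/0.402) = 0.92^2.488
ln(A_new/A_old) = ln 0.92 / 0.402 = -0.0834 / 0.402 = -0.2074
A_new/A_old = e^-0.2074 ≈ 0.8127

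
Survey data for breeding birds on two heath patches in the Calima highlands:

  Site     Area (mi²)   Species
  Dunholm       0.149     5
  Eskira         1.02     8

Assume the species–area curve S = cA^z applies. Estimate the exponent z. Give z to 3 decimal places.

Taking logs: ln S = ln c + z ln A, so z = (ln S₂ − ln S₁)/(ln A₂ − ln A₁).
z = ln(8/5) / ln(1.02/0.149) = ln(1.6) / ln(6.846) = 0.4700 / 1.9236 = 0.2443

0.244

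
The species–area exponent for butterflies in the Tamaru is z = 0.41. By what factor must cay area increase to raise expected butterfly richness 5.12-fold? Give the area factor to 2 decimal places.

(A₂/A₁)^0.41 = 5.12, so A₂/A₁ = 5.12^(1/0.41) = 5.12^2.439
ln(A₂/A₁) = ln 5.12 / 0.41 = 1.6332 / 0.41 = 3.9833
A₂/A₁ = e^3.9833 ≈ 53.69

53.69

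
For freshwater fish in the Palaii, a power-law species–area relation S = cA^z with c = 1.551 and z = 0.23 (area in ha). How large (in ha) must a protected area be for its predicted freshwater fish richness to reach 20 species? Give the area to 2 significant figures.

67000 ha

20 = 1.551 × A^0.23  ⇒  A^0.23 = 20/1.551 = 12.89
ln A = ln(12.89) / 0.23 = 2.5568 / 0.23 = 11.1167
A = e^11.1167 ≈ 67283 ha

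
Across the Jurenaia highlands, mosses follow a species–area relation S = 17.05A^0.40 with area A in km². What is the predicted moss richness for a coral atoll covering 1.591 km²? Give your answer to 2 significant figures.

21

S = 17.05 × 1.591^0.4 = 17.05 × 1.204 ≈ 20.53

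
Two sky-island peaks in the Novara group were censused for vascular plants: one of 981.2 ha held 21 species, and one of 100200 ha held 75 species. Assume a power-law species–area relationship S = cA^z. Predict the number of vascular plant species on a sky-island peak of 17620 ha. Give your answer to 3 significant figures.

46.5

z = ln(75/21) / ln(100200/981.2) = 1.2730 / 4.6261 = 0.2752
c = 21 / 981.2^0.2752 = 21 / 6.656 = 3.155
S₃ = 3.155 × 17620^0.2752 = 3.155 × 14.74 ≈ 46.49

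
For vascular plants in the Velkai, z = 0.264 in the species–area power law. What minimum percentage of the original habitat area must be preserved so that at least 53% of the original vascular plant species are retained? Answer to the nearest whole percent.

Need (A_new/A_old)^0.264 = 0.53, so A_new/A_old = 0.53^(1/0.264) = 0.53^3.788
ln(A_new/A_old) = ln 0.53 / 0.264 = -0.6349 / 0.264 = -2.4048
A_new/A_old = e^-2.4048 ≈ 0.09028

9%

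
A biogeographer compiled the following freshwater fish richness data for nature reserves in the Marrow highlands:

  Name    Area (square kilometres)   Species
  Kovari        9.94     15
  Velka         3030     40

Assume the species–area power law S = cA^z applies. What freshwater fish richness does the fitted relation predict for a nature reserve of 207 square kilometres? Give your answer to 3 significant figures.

z = ln(40/15) / ln(3030/9.94) = 0.9808 / 5.7198 = 0.1715
c = 15 / 9.94^0.1715 = 15 / 1.483 = 10.12
S₃ = 10.12 × 207^0.1715 = 10.12 × 2.495 ≈ 25.25

25.2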